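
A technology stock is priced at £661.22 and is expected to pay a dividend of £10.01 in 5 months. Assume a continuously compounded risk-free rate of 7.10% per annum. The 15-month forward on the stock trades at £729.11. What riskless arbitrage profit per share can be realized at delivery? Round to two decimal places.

£17.14 per share

PV(dividends) I = 10.01·e^(−0.0710·5/12) = 9.7182
Fair forward F* = (S − I)·e^(rT) = (661.22 − 9.7182)·e^0.088750 = 651.5018 × 1.092807 = 711.9657
Market £729.11 > fair 711.9657: forward overpriced → cash-and-carry (borrow at r, buy the stock and collect the dividends, short the forward).
Profit at T = |F_mkt − F*| = |729.11 − 711.9657| = £17.14 per share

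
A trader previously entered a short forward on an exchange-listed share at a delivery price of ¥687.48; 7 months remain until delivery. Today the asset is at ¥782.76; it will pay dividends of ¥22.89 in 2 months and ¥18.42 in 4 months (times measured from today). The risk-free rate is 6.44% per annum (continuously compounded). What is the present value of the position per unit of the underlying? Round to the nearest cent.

-¥79.95

PV(remaining dividends) I = 22.89·e^(−0.0644·2/12) + 18.42·e^(−0.0644·4/12) = 40.6744
Current forward F = (S − I)·e^(rT) = (782.76 − 40.6744)·e^(0.0644·7/12) = 742.0856 × 1.038281 = 770.4934
Value (long) = (F − K)·e^(−rT) = (770.4934 − 687.48) × 0.963130 = 79.9527
Short position value = −(long value) = -¥79.95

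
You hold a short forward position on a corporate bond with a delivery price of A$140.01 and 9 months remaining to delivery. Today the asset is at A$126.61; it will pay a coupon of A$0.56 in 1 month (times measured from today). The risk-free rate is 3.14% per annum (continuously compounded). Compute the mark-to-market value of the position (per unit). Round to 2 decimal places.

PV(remaining coupons) I = 0.56·e^(−0.0314·1/12) = 0.5585
Current forward F = (S − I)·e^(rT) = (126.61 − 0.5585)·e^(0.0314·9/12) = 126.0515 × 1.023829 = 129.0552
Value (long) = (F − K)·e^(−rT) = (129.0552 − 140.01) × 0.976725 = -10.6998
Short position value = −(long value) = A$10.70

A$10.70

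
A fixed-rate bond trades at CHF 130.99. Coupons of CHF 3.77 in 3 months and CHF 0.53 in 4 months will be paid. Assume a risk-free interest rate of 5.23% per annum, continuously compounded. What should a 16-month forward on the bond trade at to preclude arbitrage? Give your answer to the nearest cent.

PV(coupons) I = 3.77·e^(−0.0523·3/12) + 0.53·e^(−0.0523·4/12)
I = 3.7210 + 0.5208 = 4.2418
F = (S − I)·e^(rT) = (130.99 − 4.2418) · e^(0.0523·16/12)
= 126.7482 · e^0.069733 = 126.7482 × 1.072222 = CHF 135.90

CHF 135.90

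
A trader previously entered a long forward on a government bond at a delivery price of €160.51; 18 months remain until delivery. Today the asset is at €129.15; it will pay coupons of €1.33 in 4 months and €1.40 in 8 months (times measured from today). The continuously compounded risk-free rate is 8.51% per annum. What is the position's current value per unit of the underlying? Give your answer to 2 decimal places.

-€14.74

PV(remaining coupons) I = 1.33·e^(−0.0851·4/12) + 1.40·e^(−0.0851·8/12) = 2.6156
Current forward F = (S − I)·e^(rT) = (129.15 − 2.6156)·e^(0.0851·18/12) = 126.5344 × 1.136155 = 143.7627
Value (long) = (F − K)·e^(−rT) = (143.7627 − 160.51) × 0.880161 = -14.7403
Value = -€14.74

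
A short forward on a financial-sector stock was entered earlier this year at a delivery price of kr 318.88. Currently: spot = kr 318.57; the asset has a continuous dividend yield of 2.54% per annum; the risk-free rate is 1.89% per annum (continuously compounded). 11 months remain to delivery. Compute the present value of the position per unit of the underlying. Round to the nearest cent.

kr 2.16

Current fair forward for the remaining 11 months: F = S·e^((r − q)·T), (r − q) = 0.0189 − 0.0254 = -0.0065
F = 318.57 · e^(-0.0065 × 11/12) = 318.57 × 0.994059 = 316.6774
Value of long forward = (F − K)·e^(−rT) = (316.6774 − 318.88) · e^(−0.0189·11/12)
= -2.2026 × 0.982824 = -2.16
Short position value = −(long value) = kr 2.16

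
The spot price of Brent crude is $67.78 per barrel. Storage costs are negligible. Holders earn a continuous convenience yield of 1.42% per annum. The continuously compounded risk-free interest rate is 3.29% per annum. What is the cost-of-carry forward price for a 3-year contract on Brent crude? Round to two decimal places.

$71.69 per barrel

Net carry = r + u − y = 0.0329 + 0.0000 − 0.0142 = 0.0187
F = S·e^((r+u−y)T) = 67.78 · e^(0.0187 × 3) = 67.78 · e^0.056100
= 67.78 × 1.057703 = $71.69 per barrel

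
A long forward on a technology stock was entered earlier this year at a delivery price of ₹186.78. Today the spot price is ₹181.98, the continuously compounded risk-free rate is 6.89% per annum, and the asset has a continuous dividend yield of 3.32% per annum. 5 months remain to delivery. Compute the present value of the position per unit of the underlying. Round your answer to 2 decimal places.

Current fair forward for the remaining 5 months: F = S·e^((r − q)·T), (r − q) = 0.0689 − 0.0332 = 0.0357
F = 181.98 · e^(0.0357 × 5/12) = 181.98 × 1.014986 = 184.7072
Value of long forward = (F − K)·e^(−rT) = (184.7072 − 186.78) · e^(−0.0689·5/12)
= -2.0728 × 0.971700 = -2.01

-₹2.01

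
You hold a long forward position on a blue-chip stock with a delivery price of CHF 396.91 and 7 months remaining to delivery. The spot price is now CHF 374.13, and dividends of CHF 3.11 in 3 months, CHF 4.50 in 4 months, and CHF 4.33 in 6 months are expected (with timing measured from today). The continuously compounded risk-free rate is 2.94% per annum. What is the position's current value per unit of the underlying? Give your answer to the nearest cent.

PV(remaining dividends) I = 3.11·e^(−0.0294·3/12) + 4.50·e^(−0.0294·4/12) + 4.33·e^(−0.0294·6/12) = 11.8102
Current forward F = (S − I)·e^(rT) = (374.13 − 11.8102)·e^(0.0294·7/12) = 362.3198 × 1.017298 = 368.5872
Value (long) = (F − K)·e^(−rT) = (368.5872 − 396.91) × 0.982996 = -27.8412
Value = -CHF 27.84

-CHF 27.84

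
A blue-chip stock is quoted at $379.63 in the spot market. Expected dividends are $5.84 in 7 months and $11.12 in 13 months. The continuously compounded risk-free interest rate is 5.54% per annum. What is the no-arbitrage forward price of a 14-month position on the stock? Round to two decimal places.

$387.77

PV(dividends) I = 5.84·e^(−0.0554·7/12) + 11.12·e^(−0.0554·13/12)
I = 5.6543 + 10.4722 = 16.1265
F = (S − I)·e^(rT) = (379.63 − 16.1265) · e^(0.0554·14/12)
= 363.5035 · e^0.064633 = 363.5035 × 1.066767 = $387.77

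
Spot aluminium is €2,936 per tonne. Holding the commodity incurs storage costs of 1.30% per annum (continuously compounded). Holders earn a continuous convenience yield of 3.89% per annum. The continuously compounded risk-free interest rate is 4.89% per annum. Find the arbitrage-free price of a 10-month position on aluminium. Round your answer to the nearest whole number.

€2,993 per tonne

Net carry = r + u − y = 0.0489 + 0.0130 − 0.0389 = 0.0230
F = S·e^((r+u−y)T) = 2936 · e^(0.0230 × 10/12) = 2936 · e^0.019167
= 2936 × 1.019352 = €2,993 per tonne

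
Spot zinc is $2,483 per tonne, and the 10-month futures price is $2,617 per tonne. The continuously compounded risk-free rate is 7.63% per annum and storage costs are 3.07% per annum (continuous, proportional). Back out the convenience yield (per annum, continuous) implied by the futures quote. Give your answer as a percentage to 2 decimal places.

4.39%

F = S·e^((r+u−y)T) ⇒ (r+u−y) = ln(F/S)/T
ln(2617/2483) = 0.052561; /T ⇒ 0.063073
y = r + u − ln(F/S)/T = 0.0763 + 0.0307 − 0.063073 = 0.043927
y = 4.39%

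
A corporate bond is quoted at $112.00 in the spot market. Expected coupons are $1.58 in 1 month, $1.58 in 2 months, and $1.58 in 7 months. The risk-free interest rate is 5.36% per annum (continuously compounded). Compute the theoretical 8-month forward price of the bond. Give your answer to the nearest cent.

$111.23

PV(coupons) I = 1.58·e^(−0.0536·1/12) + 1.58·e^(−0.0536·2/12) + 1.58·e^(−0.0536·7/12)
I = 1.5730 + 1.5659 + 1.5314 = 4.6703
F = (S − I)·e^(rT) = (112.00 − 4.6703) · e^(0.0536·8/12)
= 107.3297 · e^0.035733 = 107.3297 × 1.036379 = $111.23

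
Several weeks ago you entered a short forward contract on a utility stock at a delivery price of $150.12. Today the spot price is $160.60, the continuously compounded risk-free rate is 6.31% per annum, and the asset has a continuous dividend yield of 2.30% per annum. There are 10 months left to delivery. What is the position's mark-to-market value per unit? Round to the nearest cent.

-$15.12

Current fair forward for the remaining 10 months: F = S·e^((r − q)·T), (r − q) = 0.0631 − 0.0230 = 0.0401
F = 160.60 · e^(0.0401 × 10/12) = 160.60 × 1.033981 = 166.0573
Value of long forward = (F − K)·e^(−rT) = (166.0573 − 150.12) · e^(−0.0631·10/12)
= 15.9373 × 0.948775 = 15.12
Short position value = −(long value) = -$15.12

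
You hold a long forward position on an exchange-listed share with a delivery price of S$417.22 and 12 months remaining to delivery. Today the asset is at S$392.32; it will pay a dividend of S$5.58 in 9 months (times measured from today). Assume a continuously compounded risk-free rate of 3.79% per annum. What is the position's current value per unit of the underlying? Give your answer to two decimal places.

PV(remaining dividends) I = 5.58·e^(−0.0379·9/12) = 5.4236
Current forward F = (S − I)·e^(rT) = (392.32 − 5.4236)·e^(0.0379·12/12) = 386.8964 × 1.038627 = 401.8410
Value (long) = (F − K)·e^(−rT) = (401.8410 − 417.22) × 0.962809 = -14.8070
Value = -S$14.81

-S$14.81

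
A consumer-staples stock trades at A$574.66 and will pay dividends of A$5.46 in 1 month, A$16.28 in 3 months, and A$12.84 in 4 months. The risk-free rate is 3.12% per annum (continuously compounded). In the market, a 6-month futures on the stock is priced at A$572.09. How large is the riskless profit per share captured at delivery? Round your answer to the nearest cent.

PV(dividends) I = 5.46·e^(−0.0312·1/12) + 16.28·e^(−0.0312·3/12) + 12.84·e^(−0.0312·4/12) = 34.3065
Fair futures F* = (S − I)·e^(rT) = (574.66 − 34.3065)·e^0.015600 = 540.3535 × 1.015722 = 548.8489
Market A$572.09 > fair 548.8489: forward overpriced → cash-and-carry (borrow at r, buy the stock and collect the dividends, short the forward).
Profit at T = |F_mkt − F*| = |572.09 − 548.8489| = A$23.24 per share

A$23.24 per share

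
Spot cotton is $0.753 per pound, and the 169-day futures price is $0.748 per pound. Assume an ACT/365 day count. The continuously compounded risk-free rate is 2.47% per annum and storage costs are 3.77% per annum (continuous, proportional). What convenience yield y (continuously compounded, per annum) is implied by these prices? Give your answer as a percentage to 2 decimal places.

F = S·e^((r+u−y)T) ⇒ (r+u−y) = ln(F/S)/T
ln(0.748/0.753) = -0.006662; /T ⇒ -0.014388
y = r + u − ln(F/S)/T = 0.0247 + 0.0377 + 0.014388 = 0.076788
y = 7.68%

7.68%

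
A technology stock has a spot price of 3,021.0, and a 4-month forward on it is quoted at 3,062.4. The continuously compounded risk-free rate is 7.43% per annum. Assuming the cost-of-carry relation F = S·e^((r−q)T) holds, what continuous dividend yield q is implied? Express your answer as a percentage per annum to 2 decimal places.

From F = S·e^((r−q)T): (r − q) = ln(F/S)/T
ln(3062.4/3021.0) = ln(1.013704) = 0.013611
(r − q) = 0.013611 / (4/12) = 0.040833
q = r − ln(F/S)/T = 0.0743 − 0.040833 = 0.033467
q = 3.35%

3.35%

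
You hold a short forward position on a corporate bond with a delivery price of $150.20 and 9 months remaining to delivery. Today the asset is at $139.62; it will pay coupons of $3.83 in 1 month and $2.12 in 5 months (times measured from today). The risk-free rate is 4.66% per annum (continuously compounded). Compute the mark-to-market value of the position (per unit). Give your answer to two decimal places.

$11.32

PV(remaining coupons) I = 3.83·e^(−0.0466·1/12) + 2.12·e^(−0.0466·5/12) = 5.8944
Current forward F = (S − I)·e^(rT) = (139.62 − 5.8944)·e^(0.0466·9/12) = 133.7256 × 1.035568 = 138.4820
Value (long) = (F − K)·e^(−rT) = (138.4820 − 150.20) × 0.965654 = -11.3155
Short position value = −(long value) = $11.32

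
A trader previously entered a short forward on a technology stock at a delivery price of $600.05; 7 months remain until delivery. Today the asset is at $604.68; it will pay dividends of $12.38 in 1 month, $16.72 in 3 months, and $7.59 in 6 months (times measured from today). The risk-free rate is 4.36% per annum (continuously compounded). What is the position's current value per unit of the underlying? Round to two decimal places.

PV(remaining dividends) I = 12.38·e^(−0.0436·1/12) + 16.72·e^(−0.0436·3/12) + 7.59·e^(−0.0436·6/12) = 36.3002
Current forward F = (S − I)·e^(rT) = (604.68 − 36.3002)·e^(0.0436·7/12) = 568.3798 × 1.025760 = 583.0213
Value (long) = (F − K)·e^(−rT) = (583.0213 − 600.05) × 0.974887 = -16.6011
Short position value = −(long value) = $16.60

$16.60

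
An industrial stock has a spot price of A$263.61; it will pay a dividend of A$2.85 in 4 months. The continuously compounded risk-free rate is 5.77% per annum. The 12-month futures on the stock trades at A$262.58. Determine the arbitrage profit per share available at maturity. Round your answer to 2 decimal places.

PV(dividends) I = 2.85·e^(−0.0577·4/12) = 2.7957
Fair futures F* = (S − I)·e^(rT) = (263.61 − 2.7957)·e^0.057700 = 260.8143 × 1.059397 = 276.3059
Market A$262.58 < fair 276.3059: forward underpriced → reverse cash-and-carry (short the stock, invest proceeds at r, pay the dividends, go long the forward).
Profit at T = |F_mkt − F*| = |262.58 − 276.3059| = A$13.73 per share

A$13.73 per share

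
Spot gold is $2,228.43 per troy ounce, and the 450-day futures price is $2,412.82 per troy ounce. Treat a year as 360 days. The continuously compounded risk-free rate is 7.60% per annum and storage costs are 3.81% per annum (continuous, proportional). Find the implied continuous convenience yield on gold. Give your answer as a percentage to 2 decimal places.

F = S·e^((r+u−y)T) ⇒ (r+u−y) = ln(F/S)/T
ln(2412.82/2228.43) = 0.079499; /T ⇒ 0.063599
y = r + u − ln(F/S)/T = 0.0760 + 0.0381 − 0.063599 = 0.050501
y = 5.05%

5.05%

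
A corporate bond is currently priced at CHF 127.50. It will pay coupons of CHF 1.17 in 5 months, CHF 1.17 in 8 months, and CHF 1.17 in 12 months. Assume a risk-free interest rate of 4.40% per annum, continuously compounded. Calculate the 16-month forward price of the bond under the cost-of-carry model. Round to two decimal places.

PV(coupons) I = 1.17·e^(−0.0440·5/12) + 1.17·e^(−0.0440·8/12) + 1.17·e^(−0.0440·12/12)
I = 1.1487 + 1.1362 + 1.1196 = 3.4045
F = (S − I)·e^(rT) = (127.50 − 3.4045) · e^(0.0440·16/12)
= 124.0955 · e^0.058667 = 124.0955 × 1.060422 = CHF 131.59

CHF 131.59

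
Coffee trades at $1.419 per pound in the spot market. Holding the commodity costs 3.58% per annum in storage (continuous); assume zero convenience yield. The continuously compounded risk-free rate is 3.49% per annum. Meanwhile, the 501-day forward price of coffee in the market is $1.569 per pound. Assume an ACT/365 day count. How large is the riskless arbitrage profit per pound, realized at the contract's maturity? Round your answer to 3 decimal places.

Fair forward: F* = S·e^(carry·T), with carry = (r + u) = 0.0349 + 0.0358 = 0.0707
F* = 1.419 · e^(0.0707 × 501/365) = 1.419 · e^0.097043 = 1.419 × 1.101908 = $1.5636
Market $1.569 > fair $1.5636: forward overpriced → cash-and-carry (buy spot, short the forward).
At maturity, profit = |F_mkt − F*| = |1.569 − 1.5636| = $0.005 per pound

$0.005 per pound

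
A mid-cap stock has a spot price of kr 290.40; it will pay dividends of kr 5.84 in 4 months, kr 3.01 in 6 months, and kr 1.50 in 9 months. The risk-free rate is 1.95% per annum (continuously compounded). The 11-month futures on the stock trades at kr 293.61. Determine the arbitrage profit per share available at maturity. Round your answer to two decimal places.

PV(dividends) I = 5.84·e^(−0.0195·4/12) + 3.01·e^(−0.0195·6/12) + 1.50·e^(−0.0195·9/12) = 10.2612
Fair futures F* = (S − I)·e^(rT) = (290.40 − 10.2612)·e^0.017875 = 280.1388 × 1.018036 = 285.1914
Market kr 293.61 > fair 285.1914: forward overpriced → cash-and-carry (borrow at r, buy the stock and collect the dividends, short the forward).
Profit at T = |F_mkt − F*| = |293.61 − 285.1914| = kr 8.42 per share

kr 8.42 per share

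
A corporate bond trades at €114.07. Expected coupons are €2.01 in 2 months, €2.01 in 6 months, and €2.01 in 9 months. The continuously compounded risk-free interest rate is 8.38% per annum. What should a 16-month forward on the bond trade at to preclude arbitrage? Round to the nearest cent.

€121.07

PV(coupons) I = 2.01·e^(−0.0838·2/12) + 2.01·e^(−0.0838·6/12) + 2.01·e^(−0.0838·9/12)
I = 1.9821 + 1.9275 + 1.8876 = 5.7972
F = (S − I)·e^(rT) = (114.07 − 5.7972) · e^(0.0838·16/12)
= 108.2728 · e^0.111733 = 108.2728 × 1.118214 = €121.07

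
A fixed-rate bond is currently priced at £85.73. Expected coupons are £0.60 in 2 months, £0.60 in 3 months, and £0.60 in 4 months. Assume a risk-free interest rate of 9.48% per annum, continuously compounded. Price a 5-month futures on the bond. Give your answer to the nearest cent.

PV(coupons) I = 0.60·e^(−0.0948·2/12) + 0.60·e^(−0.0948·3/12) + 0.60·e^(−0.0948·4/12)
I = 0.5906 + 0.5859 + 0.5813 = 1.7578
F = (S − I)·e^(rT) = (85.73 − 1.7578) · e^(0.0948·5/12)
= 83.9722 · e^0.039500 = 83.9722 × 1.040290 = £87.36

£87.36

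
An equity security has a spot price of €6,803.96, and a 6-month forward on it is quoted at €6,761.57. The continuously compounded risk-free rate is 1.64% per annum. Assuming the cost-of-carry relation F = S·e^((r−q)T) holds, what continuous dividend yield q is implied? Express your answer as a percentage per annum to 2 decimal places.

From F = S·e^((r−q)T): (r − q) = ln(F/S)/T
ln(6761.57/6803.96) = ln(0.993770) = -0.006249
(r − q) = -0.006249 / (6/12) = -0.012498
q = r − ln(F/S)/T = 0.0164 + 0.012498 = 0.028898
q = 2.89%

2.89%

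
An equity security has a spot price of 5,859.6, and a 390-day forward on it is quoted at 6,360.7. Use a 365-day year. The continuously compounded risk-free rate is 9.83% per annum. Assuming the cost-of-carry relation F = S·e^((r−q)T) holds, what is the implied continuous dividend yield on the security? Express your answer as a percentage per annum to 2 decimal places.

2.15%

From F = S·e^((r−q)T): (r − q) = ln(F/S)/T
ln(6360.7/5859.6) = ln(1.085518) = 0.082057
(r − q) = 0.082057 / (390/365) = 0.076797
q = r − ln(F/S)/T = 0.0983 − 0.076797 = 0.021503
q = 2.15%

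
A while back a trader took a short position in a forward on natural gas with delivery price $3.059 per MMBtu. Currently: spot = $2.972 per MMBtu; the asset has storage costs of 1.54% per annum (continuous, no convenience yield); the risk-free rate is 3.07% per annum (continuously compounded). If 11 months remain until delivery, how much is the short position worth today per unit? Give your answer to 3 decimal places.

Current fair forward for the remaining 11 months: F = S·e^((r + u)·T), (r + u) = 0.0307 + 0.0154 = 0.0461
F = 2.972 · e^(0.0461 × 11/12) = 2.972 × 1.043164 = 3.1003
Value of long forward = (F − K)·e^(−rT) = (3.1003 − 3.059) · e^(−0.0307·11/12)
= 0.0413 × 0.972251 = 0.040
Short position value = −(long value) = -$0.040

-$0.040 per MMBtu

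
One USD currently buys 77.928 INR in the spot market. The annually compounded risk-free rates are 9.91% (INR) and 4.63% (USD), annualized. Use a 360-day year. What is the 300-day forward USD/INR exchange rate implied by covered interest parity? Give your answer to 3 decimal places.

81.192

By covered interest parity, F = S · (1+r_INR)^T / (1+r_USD)^T
= 77.928 × 1.081926 / 1.038437 = 77.928 × 1.041879
F = 81.192 INR per USD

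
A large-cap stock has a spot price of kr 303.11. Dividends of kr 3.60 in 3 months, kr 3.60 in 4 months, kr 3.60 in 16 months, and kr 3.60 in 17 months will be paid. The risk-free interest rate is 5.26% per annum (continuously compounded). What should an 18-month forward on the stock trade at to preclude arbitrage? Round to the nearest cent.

PV(dividends) I = 3.60·e^(−0.0526·3/12) + 3.60·e^(−0.0526·4/12) + 3.60·e^(−0.0526·16/12) + 3.60·e^(−0.0526·17/12)
I = 3.5530 + 3.5374 + 3.3562 + 3.3415 = 13.7881
F = (S − I)·e^(rT) = (303.11 − 13.7881) · e^(0.0526·18/12)
= 289.3219 · e^0.078900 = 289.3219 × 1.082096 = kr 313.07

kr 313.07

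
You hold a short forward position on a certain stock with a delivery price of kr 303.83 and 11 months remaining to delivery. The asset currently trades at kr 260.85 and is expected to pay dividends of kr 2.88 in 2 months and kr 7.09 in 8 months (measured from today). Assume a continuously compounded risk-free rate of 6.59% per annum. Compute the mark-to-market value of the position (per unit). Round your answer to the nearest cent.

PV(remaining dividends) I = 2.88·e^(−0.0659·2/12) + 7.09·e^(−0.0659·8/12) = 9.6338
Current forward F = (S − I)·e^(rT) = (260.85 − 9.6338)·e^(0.0659·11/12) = 251.2162 × 1.062270 = 266.8594
Value (long) = (F − K)·e^(−rT) = (266.8594 − 303.83) × 0.941380 = -34.8034
Short position value = −(long value) = kr 34.80

kr 34.80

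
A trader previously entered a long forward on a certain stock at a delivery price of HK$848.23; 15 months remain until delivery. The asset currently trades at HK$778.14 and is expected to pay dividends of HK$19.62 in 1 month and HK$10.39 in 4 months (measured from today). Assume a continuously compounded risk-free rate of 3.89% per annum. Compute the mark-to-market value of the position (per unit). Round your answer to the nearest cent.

-HK$59.64

PV(remaining dividends) I = 19.62·e^(−0.0389·1/12) + 10.39·e^(−0.0389·4/12) = 29.8126
Current forward F = (S − I)·e^(rT) = (778.14 − 29.8126)·e^(0.0389·15/12) = 748.3274 × 1.049827 = 785.6143
Value (long) = (F − K)·e^(−rT) = (785.6143 − 848.23) × 0.952538 = -59.6438
Value = -HK$59.64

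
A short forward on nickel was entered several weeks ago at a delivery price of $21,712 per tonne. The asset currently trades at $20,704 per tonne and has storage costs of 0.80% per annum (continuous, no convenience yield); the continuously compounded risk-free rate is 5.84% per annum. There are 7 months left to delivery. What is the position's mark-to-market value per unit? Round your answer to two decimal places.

Current fair forward for the remaining 7 months: F = S·e^((r + u)·T), (r + u) = 0.0584 + 0.0080 = 0.0664
F = 20704 · e^(0.0664 × 7/12) = 20704 × 1.03949325 = 21521.6682
Value of long forward = (F − K)·e^(−rT) = (21521.6682 − 21712) · e^(−0.0584·7/12)
= -190.3318 × 0.96650707 = -183.96
Short position value = −(long value) = $183.96

$183.96 per tonne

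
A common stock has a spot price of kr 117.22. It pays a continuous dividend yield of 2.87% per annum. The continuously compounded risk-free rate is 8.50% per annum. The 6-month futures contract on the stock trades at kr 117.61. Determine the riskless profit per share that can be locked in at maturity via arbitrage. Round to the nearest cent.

kr 2.96 per share

Fair futures: F* = S·e^(carry·T), with carry = (r − q) = 0.0850 − 0.0287 = 0.0563
F* = 117.22 · e^(0.0563 × 6/12) = 117.22 · e^0.028150 = 117.22 × 1.028550 = kr 120.5666
Market kr 117.61 < fair kr 120.5666: forward underpriced → reverse cash-and-carry (short spot, go long the forward).
At maturity, profit = |F_mkt − F*| = |117.61 − 120.5666| = kr 2.96 per share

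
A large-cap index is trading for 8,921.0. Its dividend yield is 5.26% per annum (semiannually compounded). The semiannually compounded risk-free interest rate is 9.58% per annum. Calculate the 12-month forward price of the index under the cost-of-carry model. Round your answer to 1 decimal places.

9,300.5

F = S · (1+r/2)^(2T) / (1+q/2)^(2T)
= 8921.0 × 1.098094 / 1.053292 = 8921.0 × 1.042535
F = 9,300.5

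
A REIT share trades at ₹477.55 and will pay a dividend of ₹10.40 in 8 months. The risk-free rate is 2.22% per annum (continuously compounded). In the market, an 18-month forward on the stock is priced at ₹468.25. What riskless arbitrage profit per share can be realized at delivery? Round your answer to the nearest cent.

PV(dividends) I = 10.40·e^(−0.0222·8/12) = 10.2472
Fair forward F* = (S − I)·e^(rT) = (477.55 − 10.2472)·e^0.033300 = 467.3028 × 1.033861 = 483.1261
Market ₹468.25 < fair 483.1261: forward underpriced → reverse cash-and-carry (short the stock, invest proceeds at r, pay the dividends, go long the forward).
Profit at T = |F_mkt − F*| = |468.25 − 483.1261| = ₹14.88 per share

₹14.88 per share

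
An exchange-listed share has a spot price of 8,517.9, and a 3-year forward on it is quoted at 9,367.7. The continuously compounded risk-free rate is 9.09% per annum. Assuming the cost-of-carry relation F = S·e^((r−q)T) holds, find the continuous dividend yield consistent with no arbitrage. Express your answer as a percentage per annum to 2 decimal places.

5.92%

From F = S·e^((r−q)T): (r − q) = ln(F/S)/T
ln(9367.7/8517.9) = ln(1.099766) = 0.095097
(r − q) = 0.095097 / (3) = 0.031699
q = r − ln(F/S)/T = 0.0909 − 0.031699 = 0.059201
q = 5.92%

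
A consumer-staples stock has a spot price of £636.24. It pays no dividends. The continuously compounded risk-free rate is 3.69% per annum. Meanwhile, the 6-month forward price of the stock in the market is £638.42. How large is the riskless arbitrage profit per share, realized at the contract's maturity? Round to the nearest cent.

£9.67 per share

Fair forward: F* = S·e^(carry·T), with carry = r = 0.0369
F* = 636.24 · e^(0.0369 × 6/12) = 636.24 · e^0.018450 = 636.24 × 1.018621 = £648.0874
Market £638.42 < fair £648.0874: forward underpriced → reverse cash-and-carry (short spot, go long the forward).
At maturity, profit = |F_mkt − F*| = |638.42 − 648.0874| = £9.67 per share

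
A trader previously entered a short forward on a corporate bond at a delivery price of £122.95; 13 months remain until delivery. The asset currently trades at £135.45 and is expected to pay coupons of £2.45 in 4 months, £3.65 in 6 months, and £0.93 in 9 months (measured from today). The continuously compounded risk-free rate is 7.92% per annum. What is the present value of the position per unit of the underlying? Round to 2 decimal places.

PV(remaining coupons) I = 2.45·e^(−0.0792·4/12) + 3.65·e^(−0.0792·6/12) + 0.93·e^(−0.0792·9/12) = 6.7708
Current forward F = (S − I)·e^(rT) = (135.45 − 6.7708)·e^(0.0792·13/12) = 128.6792 × 1.089588 = 140.2073
Value (long) = (F − K)·e^(−rT) = (140.2073 − 122.95) × 0.917778 = 15.8384
Short position value = −(long value) = -£15.84

-£15.84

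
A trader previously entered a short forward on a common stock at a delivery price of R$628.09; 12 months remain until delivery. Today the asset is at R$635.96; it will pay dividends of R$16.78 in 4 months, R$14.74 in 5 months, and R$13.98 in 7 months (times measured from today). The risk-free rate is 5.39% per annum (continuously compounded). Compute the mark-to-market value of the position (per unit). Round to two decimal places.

PV(remaining dividends) I = 16.78·e^(−0.0539·4/12) + 14.74·e^(−0.0539·5/12) + 13.98·e^(−0.0539·7/12) = 44.4411
Current forward F = (S − I)·e^(rT) = (635.96 − 44.4411)·e^(0.0539·12/12) = 591.5189 × 1.055379 = 624.2766
Value (long) = (F − K)·e^(−rT) = (624.2766 − 628.09) × 0.947527 = -3.6133
Short position value = −(long value) = R$3.61

R$3.61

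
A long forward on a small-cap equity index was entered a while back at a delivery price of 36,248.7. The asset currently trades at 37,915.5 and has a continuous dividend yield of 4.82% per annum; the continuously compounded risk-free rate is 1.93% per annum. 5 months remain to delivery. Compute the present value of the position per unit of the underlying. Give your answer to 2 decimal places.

1203.26

Current fair forward for the remaining 5 months: F = S·e^((r − q)·T), (r − q) = 0.0193 − 0.0482 = -0.0289
F = 37915.5 · e^(-0.0289 × 5/12) = 37915.5 × 0.98803054 = 37461.6719
Value of long forward = (F − K)·e^(−rT) = (37461.6719 − 36248.7) · e^(−0.0193·5/12)
= 1212.9719 × 0.99199058 = 1203.26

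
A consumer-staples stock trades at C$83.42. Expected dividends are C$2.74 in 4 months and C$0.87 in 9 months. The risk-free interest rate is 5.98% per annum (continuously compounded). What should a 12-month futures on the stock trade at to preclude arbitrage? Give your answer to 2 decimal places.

PV(dividends) I = 2.74·e^(−0.0598·4/12) + 0.87·e^(−0.0598·9/12)
I = 2.6859 + 0.8318 = 3.5177
F = (S − I)·e^(rT) = (83.42 − 3.5177) · e^(0.0598·12/12)
= 79.9023 · e^0.059800 = 79.9023 × 1.061624 = C$84.83

C$84.83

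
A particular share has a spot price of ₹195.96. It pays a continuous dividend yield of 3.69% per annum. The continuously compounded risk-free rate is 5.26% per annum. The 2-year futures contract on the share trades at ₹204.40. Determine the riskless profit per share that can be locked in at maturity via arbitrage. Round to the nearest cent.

Fair futures: F* = S·e^(carry·T), with carry = (r − q) = 0.0526 − 0.0369 = 0.0157
F* = 195.96 · e^(0.0157 × 2) = 195.96 · e^0.031400 = 195.96 × 1.031898 = ₹202.2107
Market ₹204.40 > fair ₹202.2107: forward overpriced → cash-and-carry (buy spot, short the forward).
At maturity, profit = |F_mkt − F*| = |204.40 − 202.2107| = ₹2.19 per share

₹2.19 per share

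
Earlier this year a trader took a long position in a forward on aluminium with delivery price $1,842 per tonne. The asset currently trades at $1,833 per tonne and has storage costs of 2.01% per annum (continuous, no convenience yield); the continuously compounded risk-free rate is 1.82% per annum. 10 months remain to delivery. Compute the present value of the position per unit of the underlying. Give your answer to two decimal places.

Current fair forward for the remaining 10 months: F = S·e^((r + u)·T), (r + u) = 0.0182 + 0.0201 = 0.0383
F = 1833 · e^(0.0383 × 10/12) = 1833 × 1.03243147 = 1892.4469
Value of long forward = (F − K)·e^(−rT) = (1892.4469 − 1842) · e^(−0.0182·10/12)
= 50.4469 × 0.98494777 = 49.69

$49.69 per tonne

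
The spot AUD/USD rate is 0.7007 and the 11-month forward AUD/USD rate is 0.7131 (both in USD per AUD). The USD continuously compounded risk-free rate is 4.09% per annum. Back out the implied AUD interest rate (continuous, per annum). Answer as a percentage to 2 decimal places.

2.18%

F = S·e^((r_USD − r_AUD)T) ⇒ r_AUD = r_USD − ln(F/S)/T
ln(0.7131/0.7007) = 0.017542; /(11/12) = 0.019137
r_AUD = 0.0409 − 0.019137 = 0.021763
r_AUD = 2.18%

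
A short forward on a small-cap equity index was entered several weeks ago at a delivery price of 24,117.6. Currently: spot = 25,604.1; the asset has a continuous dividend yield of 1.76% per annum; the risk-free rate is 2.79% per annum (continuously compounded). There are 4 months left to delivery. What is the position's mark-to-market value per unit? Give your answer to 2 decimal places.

Current fair forward for the remaining 4 months: F = S·e^((r − q)·T), (r − q) = 0.0279 − 0.0176 = 0.0103
F = 25604.1 · e^(0.0103 × 4/12) = 25604.1 × 1.00343923 = 25692.1584
Value of long forward = (F − K)·e^(−rT) = (25692.1584 − 24117.6) · e^(−0.0279·4/12)
= 1574.5584 × 0.99074311 = 1559.98
Short position value = −(long value) = -1559.98

-1559.98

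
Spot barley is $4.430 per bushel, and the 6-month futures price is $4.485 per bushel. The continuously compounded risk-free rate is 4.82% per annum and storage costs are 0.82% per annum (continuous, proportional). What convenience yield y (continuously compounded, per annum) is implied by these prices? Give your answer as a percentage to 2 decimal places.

F = S·e^((r+u−y)T) ⇒ (r+u−y) = ln(F/S)/T
ln(4.485/4.430) = 0.012339; /T ⇒ 0.024678
y = r + u − ln(F/S)/T = 0.0482 + 0.0082 − 0.024678 = 0.031722
y = 3.17%

3.17%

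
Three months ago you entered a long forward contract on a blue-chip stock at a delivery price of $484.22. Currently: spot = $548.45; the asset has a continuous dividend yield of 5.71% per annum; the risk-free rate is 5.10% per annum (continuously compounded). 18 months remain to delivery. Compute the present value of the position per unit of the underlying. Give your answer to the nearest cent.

Current fair forward for the remaining 18 months: F = S·e^((r − q)·T), (r − q) = 0.0510 − 0.0571 = -0.0061
F = 548.45 · e^(-0.0061 × 18/12) = 548.45 × 0.990892 = 543.4547
Value of long forward = (F − K)·e^(−rT) = (543.4547 − 484.22) · e^(−0.0510·18/12)
= 59.2347 × 0.926353 = 54.87

$54.87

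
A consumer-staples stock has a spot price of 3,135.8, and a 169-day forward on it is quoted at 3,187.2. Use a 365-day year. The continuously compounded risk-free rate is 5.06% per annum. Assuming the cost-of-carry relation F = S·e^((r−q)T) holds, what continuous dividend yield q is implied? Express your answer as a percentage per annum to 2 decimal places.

From F = S·e^((r−q)T): (r − q) = ln(F/S)/T
ln(3187.2/3135.8) = ln(1.016391) = 0.016258
(r − q) = 0.016258 / (169/365) = 0.035113
q = r − ln(F/S)/T = 0.0506 − 0.035113 = 0.015487
q = 1.55%

1.55%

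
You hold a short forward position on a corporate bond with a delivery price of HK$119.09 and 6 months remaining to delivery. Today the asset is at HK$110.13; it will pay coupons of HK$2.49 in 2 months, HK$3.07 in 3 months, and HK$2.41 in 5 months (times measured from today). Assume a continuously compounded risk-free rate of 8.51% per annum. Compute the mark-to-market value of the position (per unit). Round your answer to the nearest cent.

HK$11.79

PV(remaining coupons) I = 2.49·e^(−0.0851·2/12) + 3.07·e^(−0.0851·3/12) + 2.41·e^(−0.0851·5/12) = 7.7864
Current forward F = (S − I)·e^(rT) = (110.13 − 7.7864)·e^(0.0851·6/12) = 102.3436 × 1.043468 = 106.7923
Value (long) = (F − K)·e^(−rT) = (106.7923 − 119.09) × 0.958343 = -11.7854
Short position value = −(long value) = HK$11.79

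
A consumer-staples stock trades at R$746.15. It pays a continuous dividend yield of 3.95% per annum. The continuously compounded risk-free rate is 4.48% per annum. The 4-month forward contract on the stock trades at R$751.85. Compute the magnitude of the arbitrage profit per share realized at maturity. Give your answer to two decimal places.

Fair forward: F* = S·e^(carry·T), with carry = (r − q) = 0.0448 − 0.0395 = 0.0053
F* = 746.15 · e^(0.0053 × 4/12) = 746.15 · e^0.001767 = 746.15 × 1.001769 = R$747.4699
Market R$751.85 > fair R$747.4699: forward overpriced → cash-and-carry (buy spot, short the forward).
At maturity, profit = |F_mkt − F*| = |751.85 − 747.4699| = R$4.38 per share

R$4.38 per share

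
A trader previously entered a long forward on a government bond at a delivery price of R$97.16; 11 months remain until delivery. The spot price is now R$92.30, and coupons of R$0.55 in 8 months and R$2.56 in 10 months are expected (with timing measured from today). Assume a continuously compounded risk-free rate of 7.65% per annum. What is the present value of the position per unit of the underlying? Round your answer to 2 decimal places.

-R$1.20

PV(remaining coupons) I = 0.55·e^(−0.0765·8/12) + 2.56·e^(−0.0765·10/12) = 2.9245
Current forward F = (S − I)·e^(rT) = (92.30 − 2.9245)·e^(0.0765·11/12) = 89.3755 × 1.072642 = 95.8679
Value (long) = (F − K)·e^(−rT) = (95.8679 − 97.16) × 0.932277 = -1.2046
Value = -R$1.20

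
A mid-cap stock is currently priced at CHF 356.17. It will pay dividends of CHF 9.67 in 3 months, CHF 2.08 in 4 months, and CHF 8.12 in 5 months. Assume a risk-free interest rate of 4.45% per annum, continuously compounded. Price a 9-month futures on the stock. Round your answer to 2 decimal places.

PV(dividends) I = 9.67·e^(−0.0445·3/12) + 2.08·e^(−0.0445·4/12) + 8.12·e^(−0.0445·5/12)
I = 9.5630 + 2.0494 + 7.9708 = 19.5832
F = (S − I)·e^(rT) = (356.17 − 19.5832) · e^(0.0445·9/12)
= 336.5868 · e^0.033375 = 336.5868 × 1.033938 = CHF 348.01

CHF 348.01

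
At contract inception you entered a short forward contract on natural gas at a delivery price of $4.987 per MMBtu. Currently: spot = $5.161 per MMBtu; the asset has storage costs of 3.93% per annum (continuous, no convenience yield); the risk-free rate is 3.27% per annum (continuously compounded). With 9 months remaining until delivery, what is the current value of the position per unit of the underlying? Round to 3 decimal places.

Current fair forward for the remaining 9 months: F = S·e^((r + u)·T), (r + u) = 0.0327 + 0.0393 = 0.0720
F = 5.161 · e^(0.0720 × 9/12) = 5.161 × 1.055485 = 5.4474
Value of long forward = (F − K)·e^(−rT) = (5.4474 − 4.987) · e^(−0.0327·9/12)
= 0.4604 × 0.975773 = 0.449
Short position value = −(long value) = -$0.449

-$0.449 per MMBtu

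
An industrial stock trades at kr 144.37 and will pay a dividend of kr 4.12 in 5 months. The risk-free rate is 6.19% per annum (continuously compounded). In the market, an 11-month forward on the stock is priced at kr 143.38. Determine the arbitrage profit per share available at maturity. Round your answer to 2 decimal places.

kr 5.17 per share

PV(dividends) I = 4.12·e^(−0.0619·5/12) = 4.0151
Fair forward F* = (S − I)·e^(rT) = (144.37 − 4.0151)·e^0.056742 = 140.3549 × 1.058383 = 148.5492
Market kr 143.38 < fair 148.5492: forward underpriced → reverse cash-and-carry (short the stock, invest proceeds at r, pay the dividends, go long the forward).
Profit at T = |F_mkt − F*| = |143.38 − 148.5492| = kr 5.17 per share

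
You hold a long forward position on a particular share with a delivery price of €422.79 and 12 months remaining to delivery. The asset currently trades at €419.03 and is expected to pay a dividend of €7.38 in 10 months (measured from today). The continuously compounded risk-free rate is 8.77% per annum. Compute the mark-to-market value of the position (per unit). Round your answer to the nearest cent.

PV(remaining dividends) I = 7.38·e^(−0.0877·10/12) = 6.8599
Current forward F = (S − I)·e^(rT) = (419.03 − 6.8599)·e^(0.0877·12/12) = 412.1701 × 1.091661 = 449.9500
Value (long) = (F − K)·e^(−rT) = (449.9500 − 422.79) × 0.916036 = 24.8795
Value = €24.88

€24.88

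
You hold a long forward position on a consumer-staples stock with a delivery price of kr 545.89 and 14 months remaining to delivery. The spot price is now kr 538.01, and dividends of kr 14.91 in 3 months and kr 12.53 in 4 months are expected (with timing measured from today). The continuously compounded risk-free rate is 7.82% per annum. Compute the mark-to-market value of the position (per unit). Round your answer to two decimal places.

kr 12.89

PV(remaining dividends) I = 14.91·e^(−0.0782·3/12) + 12.53·e^(−0.0782·4/12) = 26.8289
Current forward F = (S − I)·e^(rT) = (538.01 − 26.8289)·e^(0.0782·14/12) = 511.1811 × 1.095525 = 560.0117
Value (long) = (F − K)·e^(−rT) = (560.0117 − 545.89) × 0.912805 = 12.8904
Value = kr 12.89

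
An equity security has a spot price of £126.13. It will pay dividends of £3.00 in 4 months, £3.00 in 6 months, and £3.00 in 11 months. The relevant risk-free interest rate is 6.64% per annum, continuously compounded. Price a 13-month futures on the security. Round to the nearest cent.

£126.23

PV(dividends) I = 3.00·e^(−0.0664·4/12) + 3.00·e^(−0.0664·6/12) + 3.00·e^(−0.0664·11/12)
I = 2.9343 + 2.9020 + 2.8228 = 8.6591
F = (S − I)·e^(rT) = (126.13 − 8.6591) · e^(0.0664·13/12)
= 117.4709 · e^0.071933 = 117.4709 × 1.074583 = £126.23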